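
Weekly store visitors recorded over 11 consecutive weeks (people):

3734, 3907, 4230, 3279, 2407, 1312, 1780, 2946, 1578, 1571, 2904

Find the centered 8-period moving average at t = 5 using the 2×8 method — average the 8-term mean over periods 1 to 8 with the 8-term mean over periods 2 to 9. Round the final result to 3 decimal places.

2814.625

Sum over 1–8: 3734 + 3907 + 4230 + 3279 + 2407 + 1312 + 1780 + 2946 = 23595
Sum over 2–9: 3907 + 4230 + 3279 + 2407 + 1312 + 1780 + 2946 + 1578 = 21439
CMA at t=5 = (23595 + 21439) / (2·8) = 45034 / 16 = 2814.625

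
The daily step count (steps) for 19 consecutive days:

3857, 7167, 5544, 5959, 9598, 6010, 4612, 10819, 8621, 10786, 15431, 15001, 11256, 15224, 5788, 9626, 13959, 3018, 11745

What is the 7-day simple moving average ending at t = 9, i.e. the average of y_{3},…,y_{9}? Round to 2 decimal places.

7309.00

Sum of periods 3–9: 5544 + 5959 + 9598 + 6010 + 4612 + 10819 + 8621 = 51163
Divide by 7: 51163 / 7 = 7309.00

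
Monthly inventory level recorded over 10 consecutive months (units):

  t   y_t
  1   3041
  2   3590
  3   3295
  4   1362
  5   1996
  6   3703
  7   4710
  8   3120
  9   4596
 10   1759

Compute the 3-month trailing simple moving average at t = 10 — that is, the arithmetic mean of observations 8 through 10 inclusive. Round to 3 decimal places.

3158.333

Sum of periods 8–10: 3120 + 4596 + 1759 = 9475
Divide by 3: 9475 / 3 = 3158.333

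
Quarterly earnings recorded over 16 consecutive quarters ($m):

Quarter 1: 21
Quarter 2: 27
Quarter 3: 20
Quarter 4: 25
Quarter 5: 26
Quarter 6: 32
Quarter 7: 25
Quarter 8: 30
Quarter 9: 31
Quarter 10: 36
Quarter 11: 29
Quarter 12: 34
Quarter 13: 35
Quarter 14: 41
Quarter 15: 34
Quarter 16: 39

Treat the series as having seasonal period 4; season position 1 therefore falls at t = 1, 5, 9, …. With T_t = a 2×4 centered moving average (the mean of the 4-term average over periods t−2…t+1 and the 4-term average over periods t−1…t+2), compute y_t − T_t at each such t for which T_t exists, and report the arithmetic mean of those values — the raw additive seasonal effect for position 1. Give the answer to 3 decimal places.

-0.250

Season position 1 occurs at t = 5, 9, 13 (where T_t is defined).
t=5: T_5 = 26.37500; y_5 − T_5 = 26 − 26.37500 = -0.37500
t=9: T_9 = 31.00000; y_9 − T_9 = 31 − 31.00000 = 0.00000
t=13: T_13 = 35.37500; y_13 − T_13 = 35 − 35.37500 = -0.37500
Mean deviation: (-0.37500 + 0.00000 + -0.37500) / 3 = -0.250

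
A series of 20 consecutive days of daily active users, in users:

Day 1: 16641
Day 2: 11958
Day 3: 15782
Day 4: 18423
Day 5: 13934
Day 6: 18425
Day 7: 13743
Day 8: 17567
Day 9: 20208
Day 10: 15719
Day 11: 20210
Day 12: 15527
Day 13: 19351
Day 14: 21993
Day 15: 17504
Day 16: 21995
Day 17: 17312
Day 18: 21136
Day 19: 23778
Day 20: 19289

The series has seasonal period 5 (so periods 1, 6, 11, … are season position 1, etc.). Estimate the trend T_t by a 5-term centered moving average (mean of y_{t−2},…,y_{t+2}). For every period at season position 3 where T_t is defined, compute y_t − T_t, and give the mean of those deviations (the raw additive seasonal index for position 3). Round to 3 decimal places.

Season position 3 occurs at t = 3, 8, 13, 18 (where T_t is defined).
t=3: T_3 = 15347.60000; y_3 − T_3 = 15782 − 15347.60000 = 434.40000
t=8: T_8 = 17132.40000; y_8 − T_8 = 17567 − 17132.40000 = 434.60000
t=13: T_13 = 18917.00000; y_13 − T_13 = 19351 − 18917.00000 = 434.00000
t=18: T_18 = 20702.00000; y_18 − T_18 = 21136 − 20702.00000 = 434.00000
Mean deviation: (434.40000 + 434.60000 + 434.00000 + 434.00000) / 4 = 434.250

434.250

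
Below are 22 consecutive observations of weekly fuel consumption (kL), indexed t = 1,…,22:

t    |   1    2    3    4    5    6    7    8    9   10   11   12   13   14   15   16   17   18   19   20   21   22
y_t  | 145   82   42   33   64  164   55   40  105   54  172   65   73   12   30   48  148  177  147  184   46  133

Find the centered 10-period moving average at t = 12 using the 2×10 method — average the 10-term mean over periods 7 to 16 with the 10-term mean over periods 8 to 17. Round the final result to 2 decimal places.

Sum over 7–16: 55 + 40 + 105 + 54 + 172 + 65 + 73 + 12 + 30 + 48 = 654
Sum over 8–17: 40 + 105 + 54 + 172 + 65 + 73 + 12 + 30 + 48 + 148 = 747
CMA at t=12 = (654 + 747) / (2·10) = 1401 / 20 = 70.05

70.05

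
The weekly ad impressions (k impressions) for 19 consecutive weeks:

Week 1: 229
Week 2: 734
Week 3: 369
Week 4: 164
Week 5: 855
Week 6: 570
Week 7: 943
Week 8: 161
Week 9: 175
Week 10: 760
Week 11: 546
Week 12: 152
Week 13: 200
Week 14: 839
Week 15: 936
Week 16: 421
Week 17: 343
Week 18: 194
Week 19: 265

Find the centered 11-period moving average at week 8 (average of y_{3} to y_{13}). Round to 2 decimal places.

Sum of periods 3–13: 369 + 164 + 855 + 570 + 943 + 161 + 175 + 760 + 546 + 152 + 200 = 4895
Divide by 11: 4895 / 11 = 445.00

445.00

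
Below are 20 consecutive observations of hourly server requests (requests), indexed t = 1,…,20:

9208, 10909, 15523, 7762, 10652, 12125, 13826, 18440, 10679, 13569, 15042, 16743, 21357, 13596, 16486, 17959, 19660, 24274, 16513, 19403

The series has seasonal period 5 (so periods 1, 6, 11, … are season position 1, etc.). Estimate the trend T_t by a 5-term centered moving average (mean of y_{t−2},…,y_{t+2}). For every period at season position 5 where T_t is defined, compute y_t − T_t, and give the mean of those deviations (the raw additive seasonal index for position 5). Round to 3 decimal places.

-1325.600

Season position 5 occurs at t = 5, 10, 15 (where T_t is defined).
t=5: T_5 = 11977.60000; y_5 − T_5 = 10652 − 11977.60000 = -1325.60000
t=10: T_10 = 14894.60000; y_10 − T_10 = 13569 − 14894.60000 = -1325.60000
t=15: T_15 = 17811.60000; y_15 − T_15 = 16486 − 17811.60000 = -1325.60000
Mean deviation: (-1325.60000 + -1325.60000 + -1325.60000) / 3 = -1325.600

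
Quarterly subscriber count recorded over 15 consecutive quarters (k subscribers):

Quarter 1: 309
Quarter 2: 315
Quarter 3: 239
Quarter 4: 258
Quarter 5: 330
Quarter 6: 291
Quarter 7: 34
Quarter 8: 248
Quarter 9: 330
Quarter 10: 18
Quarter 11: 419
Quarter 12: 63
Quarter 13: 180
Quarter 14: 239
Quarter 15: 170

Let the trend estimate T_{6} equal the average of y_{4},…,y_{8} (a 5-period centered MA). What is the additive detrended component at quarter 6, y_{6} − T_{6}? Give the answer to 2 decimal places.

58.80

Trend T_6 = (258 + 330 + 291 + 34 + 248) / 5 = 1161/5 = 232.2000
Detrended value: 291 − 232.2000 = 58.80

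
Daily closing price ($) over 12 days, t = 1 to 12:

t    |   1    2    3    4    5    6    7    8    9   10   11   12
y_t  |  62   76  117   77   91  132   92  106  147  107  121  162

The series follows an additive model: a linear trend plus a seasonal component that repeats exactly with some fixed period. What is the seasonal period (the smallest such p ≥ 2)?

3

First differences y_{t+1} − y_t: 14, 41, -40, 14, 41, -40, 14, 41, …
The difference pattern repeats every 3 terms and not for any smaller step, so p = 3.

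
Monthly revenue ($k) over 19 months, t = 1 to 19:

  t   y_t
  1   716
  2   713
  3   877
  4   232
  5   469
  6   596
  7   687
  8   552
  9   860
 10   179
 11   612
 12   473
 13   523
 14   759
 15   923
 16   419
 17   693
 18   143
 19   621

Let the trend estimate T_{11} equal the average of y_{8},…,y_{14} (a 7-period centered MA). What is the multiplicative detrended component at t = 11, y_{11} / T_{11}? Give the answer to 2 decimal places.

1.08

Trend T_11 = (552 + 860 + 179 + 612 + 473 + 523 + 759) / 7 = 3958/7 = 565.4286
Ratio to trend: 612 / 565.4286 = 1.08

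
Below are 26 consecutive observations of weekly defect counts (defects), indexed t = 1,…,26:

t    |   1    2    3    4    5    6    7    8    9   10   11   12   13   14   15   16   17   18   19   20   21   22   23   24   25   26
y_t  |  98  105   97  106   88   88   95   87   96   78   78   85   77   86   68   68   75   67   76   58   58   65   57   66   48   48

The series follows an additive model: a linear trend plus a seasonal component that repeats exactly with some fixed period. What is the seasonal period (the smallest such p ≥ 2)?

First differences y_{t+1} − y_t: 7, -8, 9, -18, 0, 7, -8, 9, -18, 0, 7, -8, …
The difference pattern repeats every 5 terms and not for any smaller step, so p = 5.

5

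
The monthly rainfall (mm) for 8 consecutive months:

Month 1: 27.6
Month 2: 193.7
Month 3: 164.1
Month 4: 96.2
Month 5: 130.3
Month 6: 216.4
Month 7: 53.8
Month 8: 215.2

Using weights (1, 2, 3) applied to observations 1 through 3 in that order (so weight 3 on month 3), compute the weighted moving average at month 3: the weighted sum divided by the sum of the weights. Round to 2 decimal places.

Weighted sum: 1·27.6 + 2·193.7 + 3·164.1 = 27.6 + 387.4 + 492.3 = 907.3
Weight total: 1 + 2 + 3 = 6
WMA = 907.3 / 6 = 151.22

151.22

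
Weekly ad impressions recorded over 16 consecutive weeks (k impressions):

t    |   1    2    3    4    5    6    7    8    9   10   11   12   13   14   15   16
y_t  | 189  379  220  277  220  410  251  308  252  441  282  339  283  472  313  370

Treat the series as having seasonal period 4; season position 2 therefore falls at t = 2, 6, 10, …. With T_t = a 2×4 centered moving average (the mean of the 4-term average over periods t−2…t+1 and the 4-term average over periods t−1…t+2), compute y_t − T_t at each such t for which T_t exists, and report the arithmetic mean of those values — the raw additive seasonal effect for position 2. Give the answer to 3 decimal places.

Season position 2 occurs at t = 6, 10, 14 (where T_t is defined).
t=6: T_6 = 293.37500; y_6 − T_6 = 410 − 293.37500 = 116.62500
t=10: T_10 = 324.62500; y_10 − T_10 = 441 − 324.62500 = 116.37500
t=14: T_14 = 355.62500; y_14 − T_14 = 472 − 355.62500 = 116.37500
Mean deviation: (116.62500 + 116.37500 + 116.37500) / 3 = 116.458

116.458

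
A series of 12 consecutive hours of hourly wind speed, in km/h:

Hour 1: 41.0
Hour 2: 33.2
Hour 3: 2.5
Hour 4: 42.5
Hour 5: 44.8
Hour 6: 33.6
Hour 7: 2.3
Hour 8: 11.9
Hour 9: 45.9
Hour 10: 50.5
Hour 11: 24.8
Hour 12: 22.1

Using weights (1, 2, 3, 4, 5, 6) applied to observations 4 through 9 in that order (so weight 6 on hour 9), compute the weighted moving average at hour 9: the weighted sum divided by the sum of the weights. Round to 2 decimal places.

Weighted sum: 1·42.5 + 2·44.8 + 3·33.6 + 4·2.3 + 5·11.9 + 6·45.9 = 42.5 + 89.6 + 100.8 + 9.2 + 59.5 + 275.4 = 577.0
Weight total: 1 + 2 + 3 + 4 + 5 + 6 = 21
WMA = 577.0 / 21 = 27.48

27.48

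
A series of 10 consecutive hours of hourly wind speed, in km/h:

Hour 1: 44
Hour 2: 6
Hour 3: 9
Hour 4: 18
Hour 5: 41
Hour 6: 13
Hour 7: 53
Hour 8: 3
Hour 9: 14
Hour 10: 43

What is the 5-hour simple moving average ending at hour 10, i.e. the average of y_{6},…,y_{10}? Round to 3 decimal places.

25.200

Sum of periods 6–10: 13 + 53 + 3 + 14 + 43 = 126
Divide by 5: 126 / 5 = 25.200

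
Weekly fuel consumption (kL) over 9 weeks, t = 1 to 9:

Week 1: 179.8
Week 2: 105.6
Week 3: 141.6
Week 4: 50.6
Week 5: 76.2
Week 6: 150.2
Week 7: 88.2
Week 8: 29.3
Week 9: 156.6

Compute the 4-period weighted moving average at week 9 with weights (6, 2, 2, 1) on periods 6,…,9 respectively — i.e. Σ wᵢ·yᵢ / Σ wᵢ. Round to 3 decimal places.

Weighted sum: 6·150.2 + 2·88.2 + 2·29.3 + 1·156.6 = 901.2 + 176.4 + 58.6 + 156.6 = 1292.8
Weight total: 6 + 2 + 2 + 1 = 11
WMA = 1292.8 / 11 = 117.527

117.527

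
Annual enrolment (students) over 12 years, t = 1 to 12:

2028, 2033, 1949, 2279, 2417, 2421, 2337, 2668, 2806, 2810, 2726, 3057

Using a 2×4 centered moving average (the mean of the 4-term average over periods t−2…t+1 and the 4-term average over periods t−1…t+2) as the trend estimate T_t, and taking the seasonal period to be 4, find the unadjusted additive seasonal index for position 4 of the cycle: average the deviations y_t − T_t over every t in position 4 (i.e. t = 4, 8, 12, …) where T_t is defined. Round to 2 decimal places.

61.19

Season position 4 occurs at t = 4, 8 (where T_t is defined).
t=4: T_4 = 2218.0000; y_4 − T_4 = 2279 − 2218.0000 = 61.0000
t=8: T_8 = 2606.6250; y_8 − T_8 = 2668 − 2606.6250 = 61.3750
Mean deviation: (61.0000 + 61.3750) / 2 = 61.19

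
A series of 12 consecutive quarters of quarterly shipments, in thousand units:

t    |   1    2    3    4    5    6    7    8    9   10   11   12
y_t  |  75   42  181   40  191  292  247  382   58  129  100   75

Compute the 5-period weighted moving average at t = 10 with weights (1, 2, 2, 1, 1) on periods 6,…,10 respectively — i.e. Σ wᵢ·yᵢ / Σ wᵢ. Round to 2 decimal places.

Weighted sum: 1·292 + 2·247 + 2·382 + 1·58 + 1·129 = 292 + 494 + 764 + 58 + 129 = 1737
Weight total: 1 + 2 + 2 + 1 + 1 = 7
WMA = 1737 / 7 = 248.14

248.14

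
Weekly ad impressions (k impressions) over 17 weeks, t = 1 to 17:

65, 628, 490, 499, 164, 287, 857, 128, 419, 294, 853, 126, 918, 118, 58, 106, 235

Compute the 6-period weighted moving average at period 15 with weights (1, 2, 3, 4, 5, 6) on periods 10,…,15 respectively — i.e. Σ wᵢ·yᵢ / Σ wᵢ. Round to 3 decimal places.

332.762

Weighted sum: 1·294 + 2·853 + 3·126 + 4·918 + 5·118 + 6·58 = 294 + 1706 + 378 + 3672 + 590 + 348 = 6988
Weight total: 1 + 2 + 3 + 4 + 5 + 6 = 21
WMA = 6988 / 21 = 332.762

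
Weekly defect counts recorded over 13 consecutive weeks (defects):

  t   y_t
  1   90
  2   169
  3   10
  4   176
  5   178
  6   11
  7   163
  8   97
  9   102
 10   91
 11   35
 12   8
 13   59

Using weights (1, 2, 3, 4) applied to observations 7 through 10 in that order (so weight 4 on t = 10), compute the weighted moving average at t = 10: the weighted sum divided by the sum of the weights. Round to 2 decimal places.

Weighted sum: 1·163 + 2·97 + 3·102 + 4·91 = 163 + 194 + 306 + 364 = 1027
Weight total: 1 + 2 + 3 + 4 = 10
WMA = 1027 / 10 = 102.70

102.70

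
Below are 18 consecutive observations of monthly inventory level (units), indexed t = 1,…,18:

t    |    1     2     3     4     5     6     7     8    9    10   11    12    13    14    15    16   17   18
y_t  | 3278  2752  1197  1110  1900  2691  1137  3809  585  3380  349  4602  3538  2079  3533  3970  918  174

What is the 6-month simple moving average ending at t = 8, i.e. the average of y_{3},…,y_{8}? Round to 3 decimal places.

Sum of periods 3–8: 1197 + 1110 + 1900 + 2691 + 1137 + 3809 = 11844
Divide by 6: 11844 / 6 = 1974.000

1974.000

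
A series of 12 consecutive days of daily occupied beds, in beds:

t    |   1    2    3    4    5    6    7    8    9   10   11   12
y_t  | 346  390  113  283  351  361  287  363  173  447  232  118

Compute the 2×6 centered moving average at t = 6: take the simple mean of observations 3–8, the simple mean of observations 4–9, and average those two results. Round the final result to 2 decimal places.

298.00

Sum over 3–8: 113 + 283 + 351 + 361 + 287 + 363 = 1758
Sum over 4–9: 283 + 351 + 361 + 287 + 363 + 173 = 1818
CMA at t=6 = (1758 + 1818) / (2·6) = 3576 / 12 = 298.00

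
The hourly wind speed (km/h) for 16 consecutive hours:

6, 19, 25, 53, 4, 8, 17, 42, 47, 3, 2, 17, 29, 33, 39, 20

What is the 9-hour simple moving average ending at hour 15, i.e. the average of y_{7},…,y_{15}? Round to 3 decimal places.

25.444

Sum of periods 7–15: 17 + 42 + 47 + 3 + 2 + 17 + 29 + 33 + 39 = 229
Divide by 9: 229 / 9 = 25.444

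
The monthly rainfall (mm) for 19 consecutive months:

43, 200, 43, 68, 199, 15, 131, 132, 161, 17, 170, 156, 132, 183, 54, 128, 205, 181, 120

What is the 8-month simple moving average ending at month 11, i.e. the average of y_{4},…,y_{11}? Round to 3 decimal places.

Sum of periods 4–11: 68 + 199 + 15 + 131 + 132 + 161 + 17 + 170 = 893
Divide by 8: 893 / 8 = 111.625

111.625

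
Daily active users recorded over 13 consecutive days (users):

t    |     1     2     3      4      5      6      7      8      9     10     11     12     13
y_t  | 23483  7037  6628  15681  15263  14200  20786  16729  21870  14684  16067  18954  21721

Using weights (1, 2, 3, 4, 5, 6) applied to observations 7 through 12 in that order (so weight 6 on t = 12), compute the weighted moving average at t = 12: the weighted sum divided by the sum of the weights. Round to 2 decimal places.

Weighted sum: 1·20786 + 2·16729 + 3·21870 + 4·14684 + 5·16067 + 6·18954 = 20786 + 33458 + 65610 + 58736 + 80335 + 113724 = 372649
Weight total: 1 + 2 + 3 + 4 + 5 + 6 = 21
WMA = 372649 / 21 = 17745.19

17745.19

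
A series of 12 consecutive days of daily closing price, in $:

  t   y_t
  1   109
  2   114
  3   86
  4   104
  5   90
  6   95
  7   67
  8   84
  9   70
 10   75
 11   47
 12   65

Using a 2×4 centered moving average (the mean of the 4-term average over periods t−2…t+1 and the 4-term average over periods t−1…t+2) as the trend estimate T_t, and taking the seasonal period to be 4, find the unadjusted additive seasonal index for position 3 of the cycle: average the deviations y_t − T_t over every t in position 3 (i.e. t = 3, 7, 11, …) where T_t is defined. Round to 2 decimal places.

Season position 3 occurs at t = 3, 7 (where T_t is defined).
t=3: T_3 = 100.8750; y_3 − T_3 = 86 − 100.8750 = -14.8750
t=7: T_7 = 81.5000; y_7 − T_7 = 67 − 81.5000 = -14.5000
Mean deviation: (-14.8750 + -14.5000) / 2 = -14.69

-14.69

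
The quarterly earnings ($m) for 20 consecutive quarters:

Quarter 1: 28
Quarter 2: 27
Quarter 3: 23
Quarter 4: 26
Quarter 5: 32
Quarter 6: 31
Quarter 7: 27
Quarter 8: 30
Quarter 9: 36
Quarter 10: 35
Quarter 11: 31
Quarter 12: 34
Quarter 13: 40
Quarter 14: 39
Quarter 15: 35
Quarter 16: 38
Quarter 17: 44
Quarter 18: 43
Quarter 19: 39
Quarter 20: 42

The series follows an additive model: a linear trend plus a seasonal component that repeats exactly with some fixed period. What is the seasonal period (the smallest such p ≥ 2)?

First differences y_{t+1} − y_t: -1, -4, 3, 6, -1, -4, 3, 6, -1, -4, …
The difference pattern repeats every 4 terms and not for any smaller step, so p = 4.

4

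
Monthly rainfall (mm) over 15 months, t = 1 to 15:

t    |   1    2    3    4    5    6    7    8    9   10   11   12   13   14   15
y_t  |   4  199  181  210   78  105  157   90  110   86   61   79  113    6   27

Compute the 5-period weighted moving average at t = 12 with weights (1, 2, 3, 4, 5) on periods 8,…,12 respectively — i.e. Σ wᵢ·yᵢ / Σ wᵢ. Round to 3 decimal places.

80.467

Weighted sum: 1·90 + 2·110 + 3·86 + 4·61 + 5·79 = 90 + 220 + 258 + 244 + 395 = 1207
Weight total: 1 + 2 + 3 + 4 + 5 = 15
WMA = 1207 / 15 = 80.467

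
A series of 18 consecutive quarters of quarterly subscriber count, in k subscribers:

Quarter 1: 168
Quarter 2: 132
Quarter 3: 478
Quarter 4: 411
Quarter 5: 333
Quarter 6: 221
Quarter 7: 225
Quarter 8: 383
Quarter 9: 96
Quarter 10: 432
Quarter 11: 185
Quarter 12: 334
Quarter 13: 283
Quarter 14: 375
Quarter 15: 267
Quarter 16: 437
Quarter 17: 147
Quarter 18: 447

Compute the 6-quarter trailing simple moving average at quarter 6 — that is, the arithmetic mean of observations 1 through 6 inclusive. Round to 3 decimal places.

290.500

Sum of periods 1–6: 168 + 132 + 478 + 411 + 333 + 221 = 1743
Divide by 6: 1743 / 6 = 290.500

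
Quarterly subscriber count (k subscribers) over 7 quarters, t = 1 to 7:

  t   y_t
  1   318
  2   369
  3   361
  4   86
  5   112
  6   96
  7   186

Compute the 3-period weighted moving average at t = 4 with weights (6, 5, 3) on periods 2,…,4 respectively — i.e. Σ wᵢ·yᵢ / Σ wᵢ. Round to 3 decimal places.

Weighted sum: 6·369 + 5·361 + 3·86 = 2214 + 1805 + 258 = 4277
Weight total: 6 + 5 + 3 = 14
WMA = 4277 / 14 = 305.500

305.500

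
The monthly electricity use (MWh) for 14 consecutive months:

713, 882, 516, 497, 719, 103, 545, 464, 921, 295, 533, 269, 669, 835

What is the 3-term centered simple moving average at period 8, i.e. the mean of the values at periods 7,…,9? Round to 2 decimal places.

Sum of periods 7–9: 545 + 464 + 921 = 1930
Divide by 3: 1930 / 3 = 643.33

643.33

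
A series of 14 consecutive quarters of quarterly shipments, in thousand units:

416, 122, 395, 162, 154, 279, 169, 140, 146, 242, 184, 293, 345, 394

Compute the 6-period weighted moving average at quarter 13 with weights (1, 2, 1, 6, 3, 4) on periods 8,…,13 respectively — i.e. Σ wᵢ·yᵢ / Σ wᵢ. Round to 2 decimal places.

Weighted sum: 1·140 + 2·146 + 1·242 + 6·184 + 3·293 + 4·345 = 140 + 292 + 242 + 1104 + 879 + 1380 = 4037
Weight total: 1 + 2 + 1 + 6 + 3 + 4 = 17
WMA = 4037 / 17 = 237.47

237.47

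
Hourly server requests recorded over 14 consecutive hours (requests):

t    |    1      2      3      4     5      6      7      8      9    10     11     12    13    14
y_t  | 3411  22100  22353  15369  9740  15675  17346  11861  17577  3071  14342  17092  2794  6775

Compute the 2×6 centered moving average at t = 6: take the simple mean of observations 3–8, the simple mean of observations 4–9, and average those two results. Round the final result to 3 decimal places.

Sum over 3–8: 22353 + 15369 + 9740 + 15675 + 17346 + 11861 = 92344
Sum over 4–9: 15369 + 9740 + 15675 + 17346 + 11861 + 17577 = 87568
CMA at t=6 = (92344 + 87568) / (2·6) = 179912 / 12 = 14992.667

14992.667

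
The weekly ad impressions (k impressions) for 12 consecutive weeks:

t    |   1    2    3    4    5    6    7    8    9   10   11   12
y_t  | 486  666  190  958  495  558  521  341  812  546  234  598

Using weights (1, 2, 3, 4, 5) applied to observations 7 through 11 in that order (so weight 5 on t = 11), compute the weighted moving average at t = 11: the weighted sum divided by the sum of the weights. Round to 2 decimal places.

Weighted sum: 1·521 + 2·341 + 3·812 + 4·546 + 5·234 = 521 + 682 + 2436 + 2184 + 1170 = 6993
Weight total: 1 + 2 + 3 + 4 + 5 = 15
WMA = 6993 / 15 = 466.20

466.20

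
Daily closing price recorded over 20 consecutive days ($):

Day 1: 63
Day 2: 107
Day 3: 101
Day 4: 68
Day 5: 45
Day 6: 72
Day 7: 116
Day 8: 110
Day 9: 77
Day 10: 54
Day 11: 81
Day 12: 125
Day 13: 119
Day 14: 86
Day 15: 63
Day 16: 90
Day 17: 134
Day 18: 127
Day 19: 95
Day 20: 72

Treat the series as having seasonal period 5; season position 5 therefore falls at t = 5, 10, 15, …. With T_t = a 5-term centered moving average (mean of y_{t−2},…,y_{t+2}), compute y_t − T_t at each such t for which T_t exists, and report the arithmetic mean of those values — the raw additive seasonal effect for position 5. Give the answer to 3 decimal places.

-35.400

Season position 5 occurs at t = 5, 10, 15 (where T_t is defined).
t=5: T_5 = 80.40000; y_5 − T_5 = 45 − 80.40000 = -35.40000
t=10: T_10 = 89.40000; y_10 − T_10 = 54 − 89.40000 = -35.40000
t=15: T_15 = 98.40000; y_15 − T_15 = 63 − 98.40000 = -35.40000
Mean deviation: (-35.40000 + -35.40000 + -35.40000) / 3 = -35.400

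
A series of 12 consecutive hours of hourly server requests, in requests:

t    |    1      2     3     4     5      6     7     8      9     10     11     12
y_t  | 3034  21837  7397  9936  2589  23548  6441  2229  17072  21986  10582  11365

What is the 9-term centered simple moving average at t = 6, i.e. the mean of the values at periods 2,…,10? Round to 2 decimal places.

12559.44

Sum of periods 2–10: 21837 + 7397 + 9936 + 2589 + 23548 + 6441 + 2229 + 17072 + 21986 = 113035
Divide by 9: 113035 / 9 = 12559.44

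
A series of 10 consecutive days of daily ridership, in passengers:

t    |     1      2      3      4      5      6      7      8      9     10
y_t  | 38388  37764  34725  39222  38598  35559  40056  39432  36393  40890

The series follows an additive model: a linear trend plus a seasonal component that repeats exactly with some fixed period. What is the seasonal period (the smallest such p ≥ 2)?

First differences y_{t+1} − y_t: -624, -3039, 4497, -624, -3039, 4497, -624, -3039, …
The difference pattern repeats every 3 terms and not for any smaller step, so p = 3.

3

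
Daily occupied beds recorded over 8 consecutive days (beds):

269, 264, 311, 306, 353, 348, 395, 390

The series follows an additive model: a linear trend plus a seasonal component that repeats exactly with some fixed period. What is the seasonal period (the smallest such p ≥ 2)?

First differences y_{t+1} − y_t: -5, 47, -5, 47, -5, 47, …
The difference pattern repeats every 2 terms and not for any smaller step, so p = 2.

2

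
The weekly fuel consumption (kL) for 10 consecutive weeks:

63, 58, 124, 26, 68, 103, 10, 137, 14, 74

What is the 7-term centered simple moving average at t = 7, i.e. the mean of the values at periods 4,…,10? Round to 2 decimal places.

Sum of periods 4–10: 26 + 68 + 103 + 10 + 137 + 14 + 74 = 432
Divide by 7: 432 / 7 = 61.71

61.71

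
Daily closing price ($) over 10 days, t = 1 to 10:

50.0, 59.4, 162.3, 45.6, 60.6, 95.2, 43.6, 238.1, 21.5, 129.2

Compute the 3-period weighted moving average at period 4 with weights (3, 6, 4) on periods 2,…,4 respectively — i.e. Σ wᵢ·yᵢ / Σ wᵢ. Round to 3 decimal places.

Weighted sum: 3·59.4 + 6·162.3 + 4·45.6 = 178.2 + 973.8 + 182.4 = 1334.4
Weight total: 3 + 6 + 4 = 13
WMA = 1334.4 / 13 = 102.646

102.646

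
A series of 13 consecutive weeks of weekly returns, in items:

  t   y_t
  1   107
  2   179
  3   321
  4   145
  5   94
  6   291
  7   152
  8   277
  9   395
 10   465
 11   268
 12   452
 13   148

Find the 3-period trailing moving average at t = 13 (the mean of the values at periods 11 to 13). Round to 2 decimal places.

289.33

Sum of periods 11–13: 268 + 452 + 148 = 868
Divide by 3: 868 / 3 = 289.33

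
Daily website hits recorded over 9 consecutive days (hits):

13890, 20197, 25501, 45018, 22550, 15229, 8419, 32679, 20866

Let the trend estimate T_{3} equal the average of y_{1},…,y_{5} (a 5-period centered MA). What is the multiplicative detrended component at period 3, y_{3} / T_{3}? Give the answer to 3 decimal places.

1.003

Trend T_3 = (13890 + 20197 + 25501 + 45018 + 22550) / 5 = 127156/5 = 25431.20000
Ratio to trend: 25501 / 25431.20000 = 1.003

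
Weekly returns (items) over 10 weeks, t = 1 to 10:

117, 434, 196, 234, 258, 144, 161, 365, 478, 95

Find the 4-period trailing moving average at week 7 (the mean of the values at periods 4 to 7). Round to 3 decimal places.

199.250

Sum of periods 4–7: 234 + 258 + 144 + 161 = 797
Divide by 4: 797 / 4 = 199.250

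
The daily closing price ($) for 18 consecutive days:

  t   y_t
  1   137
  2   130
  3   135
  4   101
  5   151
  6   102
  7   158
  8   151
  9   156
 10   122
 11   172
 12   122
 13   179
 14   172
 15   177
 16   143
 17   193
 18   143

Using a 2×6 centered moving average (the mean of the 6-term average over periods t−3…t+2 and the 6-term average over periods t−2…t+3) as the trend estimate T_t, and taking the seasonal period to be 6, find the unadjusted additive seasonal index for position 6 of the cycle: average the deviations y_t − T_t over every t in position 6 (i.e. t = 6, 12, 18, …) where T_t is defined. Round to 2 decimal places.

Season position 6 occurs at t = 6, 12 (where T_t is defined).
t=6: T_6 = 134.7500; y_6 − T_6 = 102 − 134.7500 = -32.7500
t=12: T_12 = 155.5833; y_12 − T_12 = 122 − 155.5833 = -33.5833
Mean deviation: (-32.7500 + -33.5833) / 2 = -33.17

-33.17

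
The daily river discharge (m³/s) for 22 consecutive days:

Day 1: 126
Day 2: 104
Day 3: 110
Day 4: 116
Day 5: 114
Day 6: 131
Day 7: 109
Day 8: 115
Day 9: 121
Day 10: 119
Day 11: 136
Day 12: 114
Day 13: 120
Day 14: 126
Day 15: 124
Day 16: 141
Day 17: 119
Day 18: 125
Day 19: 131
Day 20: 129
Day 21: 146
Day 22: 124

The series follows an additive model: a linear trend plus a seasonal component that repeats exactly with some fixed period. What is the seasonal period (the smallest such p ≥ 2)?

5

First differences y_{t+1} − y_t: -22, 6, 6, -2, 17, -22, 6, 6, -2, 17, -22, 6, …
The difference pattern repeats every 5 terms and not for any smaller step, so p = 5.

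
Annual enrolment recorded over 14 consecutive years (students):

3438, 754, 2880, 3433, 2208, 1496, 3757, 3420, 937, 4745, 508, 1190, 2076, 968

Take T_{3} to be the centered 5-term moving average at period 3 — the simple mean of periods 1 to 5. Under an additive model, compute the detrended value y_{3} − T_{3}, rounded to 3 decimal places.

337.400

Trend T_3 = (3438 + 754 + 2880 + 3433 + 2208) / 5 = 12713/5 = 2542.60000
Detrended value: 2880 − 2542.60000 = 337.400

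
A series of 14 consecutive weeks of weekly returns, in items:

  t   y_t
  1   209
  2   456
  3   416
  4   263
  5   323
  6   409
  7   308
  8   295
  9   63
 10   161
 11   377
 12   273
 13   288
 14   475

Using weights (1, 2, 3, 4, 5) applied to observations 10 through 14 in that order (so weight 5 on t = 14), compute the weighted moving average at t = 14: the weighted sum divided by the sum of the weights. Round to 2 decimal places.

350.73

Weighted sum: 1·161 + 2·377 + 3·273 + 4·288 + 5·475 = 161 + 754 + 819 + 1152 + 2375 = 5261
Weight total: 1 + 2 + 3 + 4 + 5 = 15
WMA = 5261 / 15 = 350.73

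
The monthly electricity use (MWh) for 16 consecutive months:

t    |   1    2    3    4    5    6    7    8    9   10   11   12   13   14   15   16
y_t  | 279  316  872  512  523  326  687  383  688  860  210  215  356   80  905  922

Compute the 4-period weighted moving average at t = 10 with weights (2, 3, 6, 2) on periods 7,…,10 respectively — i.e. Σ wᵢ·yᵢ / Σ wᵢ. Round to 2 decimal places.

643.92

Weighted sum: 2·687 + 3·383 + 6·688 + 2·860 = 1374 + 1149 + 4128 + 1720 = 8371
Weight total: 2 + 3 + 6 + 2 = 13
WMA = 8371 / 13 = 643.92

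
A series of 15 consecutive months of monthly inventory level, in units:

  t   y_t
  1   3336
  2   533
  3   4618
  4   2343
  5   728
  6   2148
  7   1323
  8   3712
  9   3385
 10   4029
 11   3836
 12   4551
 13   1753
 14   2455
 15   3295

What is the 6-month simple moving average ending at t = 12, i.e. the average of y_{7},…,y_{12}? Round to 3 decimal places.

Sum of periods 7–12: 1323 + 3712 + 3385 + 4029 + 3836 + 4551 = 20836
Divide by 6: 20836 / 6 = 3472.667

3472.667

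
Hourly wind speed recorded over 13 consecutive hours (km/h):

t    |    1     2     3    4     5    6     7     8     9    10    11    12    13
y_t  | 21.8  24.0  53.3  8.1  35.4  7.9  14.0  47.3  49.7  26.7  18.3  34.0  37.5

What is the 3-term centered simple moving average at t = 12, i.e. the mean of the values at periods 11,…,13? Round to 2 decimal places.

Sum of periods 11–13: 18.3 + 34.0 + 37.5 = 89.8
Divide by 3: 89.8 / 3 = 29.93

29.93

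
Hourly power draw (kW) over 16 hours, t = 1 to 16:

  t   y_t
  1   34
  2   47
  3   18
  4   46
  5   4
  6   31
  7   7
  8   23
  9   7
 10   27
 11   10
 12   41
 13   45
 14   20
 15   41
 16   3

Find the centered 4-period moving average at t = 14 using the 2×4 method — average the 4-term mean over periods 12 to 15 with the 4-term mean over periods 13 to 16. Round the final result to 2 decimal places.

Sum over 12–15: 41 + 45 + 20 + 41 = 147
Sum over 13–16: 45 + 20 + 41 + 3 = 109
CMA at t=14 = (147 + 109) / (2·4) = 256 / 8 = 32.00

32.00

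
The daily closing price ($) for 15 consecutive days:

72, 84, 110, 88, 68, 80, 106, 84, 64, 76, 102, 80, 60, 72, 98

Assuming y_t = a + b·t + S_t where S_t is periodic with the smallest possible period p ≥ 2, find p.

4

First differences y_{t+1} − y_t: 12, 26, -22, -20, 12, 26, -22, -20, 12, 26, …
The difference pattern repeats every 4 terms and not for any smaller step, so p = 4.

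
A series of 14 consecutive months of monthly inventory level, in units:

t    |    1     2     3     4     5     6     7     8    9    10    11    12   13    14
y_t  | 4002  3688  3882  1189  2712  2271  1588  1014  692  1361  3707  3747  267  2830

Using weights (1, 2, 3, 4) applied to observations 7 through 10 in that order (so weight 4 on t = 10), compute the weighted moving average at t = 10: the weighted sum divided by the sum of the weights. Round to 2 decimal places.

1113.60

Weighted sum: 1·1588 + 2·1014 + 3·692 + 4·1361 = 1588 + 2028 + 2076 + 5444 = 11136
Weight total: 1 + 2 + 3 + 4 = 10
WMA = 11136 / 10 = 1113.60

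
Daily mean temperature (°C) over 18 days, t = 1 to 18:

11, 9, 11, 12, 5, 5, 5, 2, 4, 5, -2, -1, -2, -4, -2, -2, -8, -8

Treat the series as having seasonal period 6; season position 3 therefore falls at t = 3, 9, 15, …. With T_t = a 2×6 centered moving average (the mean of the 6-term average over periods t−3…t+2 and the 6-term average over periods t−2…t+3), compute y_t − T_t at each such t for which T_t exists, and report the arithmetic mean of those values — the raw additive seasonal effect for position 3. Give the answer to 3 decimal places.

Season position 3 occurs at t = 9, 15 (where T_t is defined).
t=9: T_9 = 2.66667; y_9 − T_9 = 4 − 2.66667 = 1.33333
t=15: T_15 = -3.75000; y_15 − T_15 = -2 − -3.75000 = 1.75000
Mean deviation: (1.33333 + 1.75000) / 2 = 1.542

1.542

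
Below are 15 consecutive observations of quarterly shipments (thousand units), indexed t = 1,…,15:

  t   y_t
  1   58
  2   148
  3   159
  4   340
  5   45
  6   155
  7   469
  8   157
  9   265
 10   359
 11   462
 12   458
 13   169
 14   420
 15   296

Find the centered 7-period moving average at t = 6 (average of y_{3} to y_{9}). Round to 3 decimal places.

227.143

Sum of periods 3–9: 159 + 340 + 45 + 155 + 469 + 157 + 265 = 1590
Divide by 7: 1590 / 7 = 227.143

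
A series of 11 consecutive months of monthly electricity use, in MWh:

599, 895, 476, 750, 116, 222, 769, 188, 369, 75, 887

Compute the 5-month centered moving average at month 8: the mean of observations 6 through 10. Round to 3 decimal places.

324.600

Sum of periods 6–10: 222 + 769 + 188 + 369 + 75 = 1623
Divide by 5: 1623 / 5 = 324.600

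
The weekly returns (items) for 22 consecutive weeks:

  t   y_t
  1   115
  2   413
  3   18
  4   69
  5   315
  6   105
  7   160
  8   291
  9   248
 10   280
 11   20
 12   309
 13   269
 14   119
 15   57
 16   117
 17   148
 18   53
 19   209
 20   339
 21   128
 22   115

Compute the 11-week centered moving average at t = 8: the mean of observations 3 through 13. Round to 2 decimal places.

189.45

Sum of periods 3–13: 18 + 69 + 315 + 105 + 160 + 291 + 248 + 280 + 20 + 309 + 269 = 2084
Divide by 11: 2084 / 11 = 189.45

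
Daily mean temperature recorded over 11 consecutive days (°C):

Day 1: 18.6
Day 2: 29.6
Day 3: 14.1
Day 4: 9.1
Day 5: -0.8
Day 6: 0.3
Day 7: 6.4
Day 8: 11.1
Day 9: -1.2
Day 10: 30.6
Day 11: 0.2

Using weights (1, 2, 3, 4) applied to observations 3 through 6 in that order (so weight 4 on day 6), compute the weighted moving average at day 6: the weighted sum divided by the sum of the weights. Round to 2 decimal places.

Weighted sum: 1·14.1 + 2·9.1 + 3·-0.8 + 4·0.3 = 14.1 + 18.2 + -2.4 + 1.2 = 31.1
Weight total: 1 + 2 + 3 + 4 = 10
WMA = 31.1 / 10 = 3.11

3.11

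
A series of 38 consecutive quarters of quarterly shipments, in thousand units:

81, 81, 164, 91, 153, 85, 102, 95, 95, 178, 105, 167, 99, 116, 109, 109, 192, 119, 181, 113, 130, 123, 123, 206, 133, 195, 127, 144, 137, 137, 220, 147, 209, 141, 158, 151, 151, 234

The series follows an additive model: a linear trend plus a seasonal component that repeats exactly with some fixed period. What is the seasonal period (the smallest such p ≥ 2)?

7

First differences y_{t+1} − y_t: 0, 83, -73, 62, -68, 17, -7, 0, 83, -73, 62, -68, 17, -7, 0, 83, …
The difference pattern repeats every 7 terms and not for any smaller step, so p = 7.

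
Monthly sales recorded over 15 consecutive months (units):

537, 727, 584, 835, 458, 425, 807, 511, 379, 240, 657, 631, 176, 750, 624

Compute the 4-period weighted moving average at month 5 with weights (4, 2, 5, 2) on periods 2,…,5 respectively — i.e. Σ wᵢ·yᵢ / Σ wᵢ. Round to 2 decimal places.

705.15

Weighted sum: 4·727 + 2·584 + 5·835 + 2·458 = 2908 + 1168 + 4175 + 916 = 9167
Weight total: 4 + 2 + 5 + 2 = 13
WMA = 9167 / 13 = 705.15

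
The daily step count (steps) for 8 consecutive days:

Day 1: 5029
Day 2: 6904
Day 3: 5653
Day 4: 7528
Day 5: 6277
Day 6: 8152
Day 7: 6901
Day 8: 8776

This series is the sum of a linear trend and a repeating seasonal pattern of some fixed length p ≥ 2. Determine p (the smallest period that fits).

2

First differences y_{t+1} − y_t: 1875, -1251, 1875, -1251, 1875, -1251, …
The difference pattern repeats every 2 terms and not for any smaller step, so p = 2.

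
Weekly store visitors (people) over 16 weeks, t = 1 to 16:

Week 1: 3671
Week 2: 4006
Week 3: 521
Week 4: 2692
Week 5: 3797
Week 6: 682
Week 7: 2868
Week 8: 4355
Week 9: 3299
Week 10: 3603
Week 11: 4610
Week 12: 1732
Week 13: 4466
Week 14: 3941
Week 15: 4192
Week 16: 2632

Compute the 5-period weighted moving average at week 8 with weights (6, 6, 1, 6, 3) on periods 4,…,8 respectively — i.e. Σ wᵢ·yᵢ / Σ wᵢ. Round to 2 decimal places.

3176.77

Weighted sum: 6·2692 + 6·3797 + 1·682 + 6·2868 + 3·4355 = 16152 + 22782 + 682 + 17208 + 13065 = 69889
Weight total: 6 + 6 + 1 + 6 + 3 = 22
WMA = 69889 / 22 = 3176.77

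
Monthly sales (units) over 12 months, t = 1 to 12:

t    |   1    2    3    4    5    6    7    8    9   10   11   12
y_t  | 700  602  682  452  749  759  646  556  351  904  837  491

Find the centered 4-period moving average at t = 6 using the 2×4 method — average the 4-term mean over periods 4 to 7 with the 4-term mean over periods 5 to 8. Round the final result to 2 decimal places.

Sum over 4–7: 452 + 749 + 759 + 646 = 2606
Sum over 5–8: 749 + 759 + 646 + 556 = 2710
CMA at t=6 = (2606 + 2710) / (2·4) = 5316 / 8 = 664.50

664.50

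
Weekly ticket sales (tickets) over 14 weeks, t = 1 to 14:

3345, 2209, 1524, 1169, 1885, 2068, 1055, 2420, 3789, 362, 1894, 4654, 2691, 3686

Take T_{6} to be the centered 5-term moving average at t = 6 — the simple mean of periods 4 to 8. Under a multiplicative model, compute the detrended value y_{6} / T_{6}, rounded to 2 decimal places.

Trend T_6 = (1169 + 1885 + 2068 + 1055 + 2420) / 5 = 8597/5 = 1719.4000
Ratio to trend: 2068 / 1719.4000 = 1.20

1.20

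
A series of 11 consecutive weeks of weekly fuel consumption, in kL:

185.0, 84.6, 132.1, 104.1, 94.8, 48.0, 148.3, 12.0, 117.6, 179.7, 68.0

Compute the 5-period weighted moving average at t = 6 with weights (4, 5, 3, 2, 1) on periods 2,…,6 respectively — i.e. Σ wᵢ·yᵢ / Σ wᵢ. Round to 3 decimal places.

Weighted sum: 4·84.6 + 5·132.1 + 3·104.1 + 2·94.8 + 1·48.0 = 338.4 + 660.5 + 312.3 + 189.6 + 48.0 = 1548.8
Weight total: 4 + 5 + 3 + 2 + 1 = 15
WMA = 1548.8 / 15 = 103.253

103.253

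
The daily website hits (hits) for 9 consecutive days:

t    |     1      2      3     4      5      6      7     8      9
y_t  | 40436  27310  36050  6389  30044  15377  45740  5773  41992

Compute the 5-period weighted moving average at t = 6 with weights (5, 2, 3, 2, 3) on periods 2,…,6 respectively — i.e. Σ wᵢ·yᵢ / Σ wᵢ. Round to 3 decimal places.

22269.067

Weighted sum: 5·27310 + 2·36050 + 3·6389 + 2·30044 + 3·15377 = 136550 + 72100 + 19167 + 60088 + 46131 = 334036
Weight total: 5 + 2 + 3 + 2 + 3 = 15
WMA = 334036 / 15 = 22269.067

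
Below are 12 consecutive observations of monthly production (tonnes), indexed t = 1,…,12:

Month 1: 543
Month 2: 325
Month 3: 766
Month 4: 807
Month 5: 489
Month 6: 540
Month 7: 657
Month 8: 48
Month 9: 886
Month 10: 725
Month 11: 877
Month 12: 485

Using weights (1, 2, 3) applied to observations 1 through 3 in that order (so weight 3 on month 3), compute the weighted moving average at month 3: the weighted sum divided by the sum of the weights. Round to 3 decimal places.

Weighted sum: 1·543 + 2·325 + 3·766 = 543 + 650 + 2298 = 3491
Weight total: 1 + 2 + 3 = 6
WMA = 3491 / 6 = 581.833

581.833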